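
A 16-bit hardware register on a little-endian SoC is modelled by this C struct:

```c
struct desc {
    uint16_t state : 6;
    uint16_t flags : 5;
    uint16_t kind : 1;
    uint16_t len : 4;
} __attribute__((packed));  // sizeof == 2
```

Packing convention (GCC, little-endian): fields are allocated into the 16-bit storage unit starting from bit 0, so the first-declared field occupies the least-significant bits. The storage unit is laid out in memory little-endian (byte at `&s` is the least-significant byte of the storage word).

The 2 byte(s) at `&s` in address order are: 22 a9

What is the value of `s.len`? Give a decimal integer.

[0]=0x22 [1]=0xa9 (little-endian) → word 0xa922
state [0+:6] = (word>>0) & 0x3f = 34
flags [6+:5] = (word>>6) & 0x1f = 4
kind [11+:1] = (word>>11) & 0x1 = 1
len [12+:4] = (word>>12) & 0xf = 10  ←

10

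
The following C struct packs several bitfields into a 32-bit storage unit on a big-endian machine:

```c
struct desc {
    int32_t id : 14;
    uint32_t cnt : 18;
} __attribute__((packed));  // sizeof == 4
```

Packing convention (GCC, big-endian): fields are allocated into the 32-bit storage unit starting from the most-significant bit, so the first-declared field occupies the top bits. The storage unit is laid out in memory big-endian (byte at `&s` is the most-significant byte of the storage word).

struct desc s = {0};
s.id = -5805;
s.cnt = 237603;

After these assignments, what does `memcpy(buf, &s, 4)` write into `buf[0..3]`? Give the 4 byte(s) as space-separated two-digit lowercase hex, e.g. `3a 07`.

a5 4f a0 23

id:14 = -5805 → 0x2953 << 18 → word 0xa54c0000
cnt:18 = 237603 → 0x3a023 << 0 → word 0xa54fa023
word = 0xa54fa023 → big-endian bytes:
  [0]=0xa5  [1]=0x4f  [2]=0xa0  [3]=0x23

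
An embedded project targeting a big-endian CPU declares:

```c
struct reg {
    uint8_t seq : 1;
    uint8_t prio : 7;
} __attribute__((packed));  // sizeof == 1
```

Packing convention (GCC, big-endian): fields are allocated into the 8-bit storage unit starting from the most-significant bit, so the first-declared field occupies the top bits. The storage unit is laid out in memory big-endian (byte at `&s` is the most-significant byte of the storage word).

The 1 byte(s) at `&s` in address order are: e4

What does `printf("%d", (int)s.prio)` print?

[0]=0xe4 (big-endian) → word 0xe4
seq:1 @ bit 7 → (0xe4>>7)&0x1 = 0x1
prio:7 @ bit 0 → (0xe4>>0)&0x7f = 0x64  ←

100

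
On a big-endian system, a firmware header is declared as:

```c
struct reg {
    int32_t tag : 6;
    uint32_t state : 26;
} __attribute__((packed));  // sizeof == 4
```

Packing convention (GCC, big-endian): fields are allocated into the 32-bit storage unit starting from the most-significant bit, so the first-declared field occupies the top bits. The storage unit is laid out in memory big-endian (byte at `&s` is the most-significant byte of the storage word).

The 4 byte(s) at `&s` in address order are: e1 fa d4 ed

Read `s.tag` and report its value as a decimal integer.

[0]=0xe1 [1]=0xfa [2]=0xd4 [3]=0xed (big-endian) → word 0xe1fad4ed
tag:6 @ bit 26 → (0xe1fad4ed>>26)&0x3f = 0x38  ←
state:26 @ bit 0 → (0xe1fad4ed>>0)&0x3ffffff = 0x1fad4ed
tag signed 6b, MSB=1: 56 - 64 = -8

-8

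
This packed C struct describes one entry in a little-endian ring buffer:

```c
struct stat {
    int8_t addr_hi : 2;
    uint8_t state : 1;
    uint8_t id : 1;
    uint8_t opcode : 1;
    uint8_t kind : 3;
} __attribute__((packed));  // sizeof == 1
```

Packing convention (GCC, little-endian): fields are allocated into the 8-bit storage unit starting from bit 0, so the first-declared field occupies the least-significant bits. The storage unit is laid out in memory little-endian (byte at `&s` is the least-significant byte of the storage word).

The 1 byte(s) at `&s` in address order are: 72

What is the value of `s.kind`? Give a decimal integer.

[0]=0x72 (little-endian) → word 0x72
addr_hi:2 @ bit 0 → (0x72>>0)&0x3 = 0x2
state:1 @ bit 2 → (0x72>>2)&0x1 = 0x0
id:1 @ bit 3 → (0x72>>3)&0x1 = 0x0
opcode:1 @ bit 4 → (0x72>>4)&0x1 = 0x1
kind:3 @ bit 5 → (0x72>>5)&0x7 = 0x3  ←

3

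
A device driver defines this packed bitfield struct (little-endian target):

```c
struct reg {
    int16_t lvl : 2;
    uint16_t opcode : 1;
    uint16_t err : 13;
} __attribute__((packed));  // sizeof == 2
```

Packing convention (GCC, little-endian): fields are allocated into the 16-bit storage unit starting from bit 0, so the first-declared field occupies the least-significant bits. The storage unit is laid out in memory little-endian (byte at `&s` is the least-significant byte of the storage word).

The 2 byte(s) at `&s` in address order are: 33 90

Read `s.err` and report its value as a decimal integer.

4614

[0]=0x33 [1]=0x90 (little-endian) → word 0x9033
lvl:2 @ bit 0 → (0x9033>>0)&0x3 = 0x3
opcode:1 @ bit 2 → (0x9033>>2)&0x1 = 0x0
err:13 @ bit 3 → (0x9033>>3)&0x1fff = 0x1206  ←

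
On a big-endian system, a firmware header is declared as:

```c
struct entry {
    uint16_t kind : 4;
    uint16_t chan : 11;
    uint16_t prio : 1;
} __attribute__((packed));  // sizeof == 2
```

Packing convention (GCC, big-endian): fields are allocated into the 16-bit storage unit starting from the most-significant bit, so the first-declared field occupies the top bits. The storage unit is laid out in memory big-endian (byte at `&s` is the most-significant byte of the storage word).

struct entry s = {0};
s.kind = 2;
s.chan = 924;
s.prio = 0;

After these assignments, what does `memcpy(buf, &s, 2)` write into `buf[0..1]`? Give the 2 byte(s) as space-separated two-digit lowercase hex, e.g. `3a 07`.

27 38

[12+:4] kind=2 & 0xf = 0x2; word=0x2000
[1+:11] chan=924 & 0x7ff = 0x39c; word=0x2738
[0+:1] prio=0 & 0x1 = 0x0; word=0x2738
word = 0x2738 → big-endian bytes:
  [0]=0x27  [1]=0x38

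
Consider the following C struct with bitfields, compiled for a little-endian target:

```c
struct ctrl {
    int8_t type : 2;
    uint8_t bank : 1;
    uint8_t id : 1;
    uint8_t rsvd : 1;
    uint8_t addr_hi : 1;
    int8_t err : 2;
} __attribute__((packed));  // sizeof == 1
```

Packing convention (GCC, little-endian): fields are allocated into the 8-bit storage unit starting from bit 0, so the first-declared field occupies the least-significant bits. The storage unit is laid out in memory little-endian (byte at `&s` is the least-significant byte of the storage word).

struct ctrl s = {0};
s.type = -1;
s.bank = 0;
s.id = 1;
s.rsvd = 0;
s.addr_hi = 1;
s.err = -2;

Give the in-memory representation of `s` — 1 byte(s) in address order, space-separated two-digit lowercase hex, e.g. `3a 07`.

ab

type:2 = -1 → 0x3 << 0 → word 0x03
bank:1 = 0 → 0x0 << 2 → word 0x03
id:1 = 1 → 0x1 << 3 → word 0x0b
rsvd:1 = 0 → 0x0 << 4 → word 0x0b
addr_hi:1 = 1 → 0x1 << 5 → word 0x2b
err:2 = -2 → 0x2 << 6 → word 0xab
word = 0xab → little-endian bytes:
  [0]=0xab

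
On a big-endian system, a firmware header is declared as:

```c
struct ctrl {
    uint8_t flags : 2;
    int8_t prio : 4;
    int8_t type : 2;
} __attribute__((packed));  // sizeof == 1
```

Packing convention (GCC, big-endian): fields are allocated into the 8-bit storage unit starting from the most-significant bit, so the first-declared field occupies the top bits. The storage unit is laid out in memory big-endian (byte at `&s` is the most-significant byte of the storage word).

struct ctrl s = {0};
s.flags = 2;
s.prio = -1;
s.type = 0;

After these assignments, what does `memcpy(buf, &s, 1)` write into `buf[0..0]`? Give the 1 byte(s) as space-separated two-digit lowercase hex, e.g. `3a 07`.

flags (2b) val=2 bits=0x2 at bit 6: 0x80
prio (4b) val=-1 bits=0xf at bit 2: 0xbc
type (2b) val=0 bits=0x0 at bit 0: 0xbc
word = 0xbc → big-endian bytes:
  [0]=0xbc

bc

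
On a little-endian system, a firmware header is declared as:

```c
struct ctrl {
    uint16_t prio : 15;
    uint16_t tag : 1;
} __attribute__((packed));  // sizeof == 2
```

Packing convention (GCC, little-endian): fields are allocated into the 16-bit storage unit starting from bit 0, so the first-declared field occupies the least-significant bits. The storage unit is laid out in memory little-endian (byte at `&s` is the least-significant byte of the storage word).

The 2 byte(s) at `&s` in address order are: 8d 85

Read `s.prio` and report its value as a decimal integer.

1421

[0]=0x8d [1]=0x85 (little-endian) → word 0x858d
prio:15 @ bit 0 → (0x858d>>0)&0x7fff = 0x58d  ←
tag:1 @ bit 15 → (0x858d>>15)&0x1 = 0x1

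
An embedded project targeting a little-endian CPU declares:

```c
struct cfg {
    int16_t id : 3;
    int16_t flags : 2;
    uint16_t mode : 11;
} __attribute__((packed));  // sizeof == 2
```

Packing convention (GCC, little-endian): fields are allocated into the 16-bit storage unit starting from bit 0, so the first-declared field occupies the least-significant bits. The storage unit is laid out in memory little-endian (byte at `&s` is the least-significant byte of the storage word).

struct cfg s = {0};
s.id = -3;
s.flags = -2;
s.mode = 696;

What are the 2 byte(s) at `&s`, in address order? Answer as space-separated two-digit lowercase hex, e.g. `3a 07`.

id (3b) val=-3 bits=0x5 at bit 0: 0x0005
flags (2b) val=-2 bits=0x2 at bit 3: 0x0015
mode (11b) val=696 bits=0x2b8 at bit 5: 0x5715
word = 0x5715 → little-endian bytes:
  [0]=0x15  [1]=0x57

15 57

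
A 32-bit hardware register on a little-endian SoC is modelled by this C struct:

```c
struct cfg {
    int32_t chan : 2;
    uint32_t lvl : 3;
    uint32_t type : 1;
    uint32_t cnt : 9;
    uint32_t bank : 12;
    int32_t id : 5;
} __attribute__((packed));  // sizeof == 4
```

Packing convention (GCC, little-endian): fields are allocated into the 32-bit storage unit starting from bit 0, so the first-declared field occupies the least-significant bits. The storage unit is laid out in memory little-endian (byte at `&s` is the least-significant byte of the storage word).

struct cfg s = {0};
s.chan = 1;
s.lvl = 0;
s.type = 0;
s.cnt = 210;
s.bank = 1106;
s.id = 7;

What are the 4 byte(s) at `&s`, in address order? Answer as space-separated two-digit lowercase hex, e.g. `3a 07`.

[0+:2] chan=1 & 0x3 = 0x1; word=0x00000001
[2+:3] lvl=0 & 0x7 = 0x0; word=0x00000001
[5+:1] type=0 & 0x1 = 0x0; word=0x00000001
[6+:9] cnt=210 & 0x1ff = 0xd2; word=0x00003481
[15+:12] bank=1106 & 0xfff = 0x452; word=0x02293481
[27+:5] id=7 & 0x1f = 0x7; word=0x3a293481
word = 0x3a293481 → little-endian bytes:
  [0]=0x81  [1]=0x34  [2]=0x29  [3]=0x3a

81 34 29 3a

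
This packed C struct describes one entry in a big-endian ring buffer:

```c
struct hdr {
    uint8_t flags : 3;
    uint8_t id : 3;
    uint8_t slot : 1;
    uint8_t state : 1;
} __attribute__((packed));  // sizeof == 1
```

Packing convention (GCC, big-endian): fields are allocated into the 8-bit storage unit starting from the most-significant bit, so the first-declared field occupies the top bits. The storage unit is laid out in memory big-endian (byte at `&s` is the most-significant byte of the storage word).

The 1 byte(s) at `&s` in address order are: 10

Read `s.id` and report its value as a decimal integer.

4

[0]=0x10 (big-endian) → word 0x10
flags [5+:3] = (word>>5) & 0x7 = 0
id [2+:3] = (word>>2) & 0x7 = 4  ←
slot [1+:1] = (word>>1) & 0x1 = 0
state [0+:1] = (word>>0) & 0x1 = 0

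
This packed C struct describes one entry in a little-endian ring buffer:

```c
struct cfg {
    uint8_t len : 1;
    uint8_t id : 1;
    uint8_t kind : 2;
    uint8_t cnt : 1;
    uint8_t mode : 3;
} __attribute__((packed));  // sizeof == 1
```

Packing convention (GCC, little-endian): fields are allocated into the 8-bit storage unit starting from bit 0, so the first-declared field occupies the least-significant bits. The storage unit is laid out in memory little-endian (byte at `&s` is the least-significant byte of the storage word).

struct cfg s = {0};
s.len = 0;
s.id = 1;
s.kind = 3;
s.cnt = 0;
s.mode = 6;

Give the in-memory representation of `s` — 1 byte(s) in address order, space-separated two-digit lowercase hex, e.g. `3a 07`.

ce

[0+:1] len=0 & 0x1 = 0x0; word=0x00
[1+:1] id=1 & 0x1 = 0x1; word=0x02
[2+:2] kind=3 & 0x3 = 0x3; word=0x0e
[4+:1] cnt=0 & 0x1 = 0x0; word=0x0e
[5+:3] mode=6 & 0x7 = 0x6; word=0xce
word = 0xce → little-endian bytes:
  [0]=0xce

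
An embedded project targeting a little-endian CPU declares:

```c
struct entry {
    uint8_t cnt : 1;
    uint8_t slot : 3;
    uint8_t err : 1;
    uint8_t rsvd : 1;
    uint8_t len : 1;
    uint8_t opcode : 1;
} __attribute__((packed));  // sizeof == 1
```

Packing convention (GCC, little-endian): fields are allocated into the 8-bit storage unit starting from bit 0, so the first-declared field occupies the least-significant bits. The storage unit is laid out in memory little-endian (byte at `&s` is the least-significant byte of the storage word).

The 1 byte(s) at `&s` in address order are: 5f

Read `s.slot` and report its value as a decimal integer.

7

[0]=0x5f (little-endian) → word 0x5f
cnt [0+:1] = (word>>0) & 0x1 = 1
slot [1+:3] = (word>>1) & 0x7 = 7  ←
err [4+:1] = (word>>4) & 0x1 = 1
rsvd [5+:1] = (word>>5) & 0x1 = 0
len [6+:1] = (word>>6) & 0x1 = 1
opcode [7+:1] = (word>>7) & 0x1 = 0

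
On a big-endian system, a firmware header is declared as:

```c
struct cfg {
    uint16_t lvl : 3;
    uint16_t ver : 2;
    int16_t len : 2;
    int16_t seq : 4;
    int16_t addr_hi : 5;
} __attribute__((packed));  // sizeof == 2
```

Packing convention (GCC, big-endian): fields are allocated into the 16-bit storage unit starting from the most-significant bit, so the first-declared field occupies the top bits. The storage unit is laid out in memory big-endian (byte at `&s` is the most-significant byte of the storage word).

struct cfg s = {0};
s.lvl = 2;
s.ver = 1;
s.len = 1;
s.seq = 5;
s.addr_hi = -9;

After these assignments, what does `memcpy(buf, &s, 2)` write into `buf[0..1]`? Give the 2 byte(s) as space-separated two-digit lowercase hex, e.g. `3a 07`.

4a b7

lvl:3 = 2 → 0x2 << 13 → word 0x4000
ver:2 = 1 → 0x1 << 11 → word 0x4800
len:2 = 1 → 0x1 << 9 → word 0x4a00
seq:4 = 5 → 0x5 << 5 → word 0x4aa0
addr_hi:5 = -9 → 0x17 << 0 → word 0x4ab7
word = 0x4ab7 → big-endian bytes:
  [0]=0x4a  [1]=0xb7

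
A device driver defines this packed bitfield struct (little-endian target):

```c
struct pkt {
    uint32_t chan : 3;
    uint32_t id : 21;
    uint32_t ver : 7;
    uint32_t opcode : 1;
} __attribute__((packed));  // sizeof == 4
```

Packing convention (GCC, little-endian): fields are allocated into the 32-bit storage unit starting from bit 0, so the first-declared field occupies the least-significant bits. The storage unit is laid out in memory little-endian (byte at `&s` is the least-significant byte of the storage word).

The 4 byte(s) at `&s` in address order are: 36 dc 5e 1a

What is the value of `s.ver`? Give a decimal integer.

26

[0]=0x36 [1]=0xdc [2]=0x5e [3]=0x1a (little-endian) → word 0x1a5edc36
chan:3 @ bit 0 → (0x1a5edc36>>0)&0x7 = 0x6
id:21 @ bit 3 → (0x1a5edc36>>3)&0x1fffff = 0xbdb86
ver:7 @ bit 24 → (0x1a5edc36>>24)&0x7f = 0x1a  ←
opcode:1 @ bit 31 → (0x1a5edc36>>31)&0x1 = 0x0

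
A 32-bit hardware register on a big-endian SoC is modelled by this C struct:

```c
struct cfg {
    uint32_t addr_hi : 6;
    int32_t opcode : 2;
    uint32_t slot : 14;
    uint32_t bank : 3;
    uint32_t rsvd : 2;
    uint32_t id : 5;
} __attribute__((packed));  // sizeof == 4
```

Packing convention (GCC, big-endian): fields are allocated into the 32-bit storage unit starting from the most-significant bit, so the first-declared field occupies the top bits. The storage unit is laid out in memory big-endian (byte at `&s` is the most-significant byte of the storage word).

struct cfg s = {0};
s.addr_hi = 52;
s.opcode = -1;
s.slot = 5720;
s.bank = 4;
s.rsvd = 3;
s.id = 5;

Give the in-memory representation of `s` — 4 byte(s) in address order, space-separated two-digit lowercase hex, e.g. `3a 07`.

[26+:6] addr_hi=52 & 0x3f = 0x34; word=0xd0000000
[24+:2] opcode=-1 & 0x3 = 0x3; word=0xd3000000
[10+:14] slot=5720 & 0x3fff = 0x1658; word=0xd3596000
[7+:3] bank=4 & 0x7 = 0x4; word=0xd3596200
[5+:2] rsvd=3 & 0x3 = 0x3; word=0xd3596260
[0+:5] id=5 & 0x1f = 0x5; word=0xd3596265
word = 0xd3596265 → big-endian bytes:
  [0]=0xd3  [1]=0x59  [2]=0x62  [3]=0x65

d3 59 62 65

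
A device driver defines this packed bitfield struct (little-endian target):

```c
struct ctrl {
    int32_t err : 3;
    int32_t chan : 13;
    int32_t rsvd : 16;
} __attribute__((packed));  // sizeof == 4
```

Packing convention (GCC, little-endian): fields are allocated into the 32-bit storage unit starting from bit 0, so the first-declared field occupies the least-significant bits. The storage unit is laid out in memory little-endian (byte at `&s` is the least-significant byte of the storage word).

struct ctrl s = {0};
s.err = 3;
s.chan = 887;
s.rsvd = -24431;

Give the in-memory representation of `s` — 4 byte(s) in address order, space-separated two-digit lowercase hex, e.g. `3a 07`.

bb 1b 91 a0

err:3 = 3 → 0x3 << 0 → word 0x00000003
chan:13 = 887 → 0x377 << 3 → word 0x00001bbb
rsvd:16 = -24431 → 0xa091 << 16 → word 0xa0911bbb
word = 0xa0911bbb → little-endian bytes:
  [0]=0xbb  [1]=0x1b  [2]=0x91  [3]=0xa0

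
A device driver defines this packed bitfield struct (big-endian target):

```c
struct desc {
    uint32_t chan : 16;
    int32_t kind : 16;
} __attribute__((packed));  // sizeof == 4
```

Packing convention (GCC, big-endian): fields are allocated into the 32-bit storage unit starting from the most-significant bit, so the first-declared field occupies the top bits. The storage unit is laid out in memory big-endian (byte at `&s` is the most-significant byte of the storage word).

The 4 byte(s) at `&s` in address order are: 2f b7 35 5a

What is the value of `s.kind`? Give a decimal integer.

13658

[0]=0x2f [1]=0xb7 [2]=0x35 [3]=0x5a (big-endian) → word 0x2fb7355a
chan:16 @ bit 16 → (0x2fb7355a>>16)&0xffff = 0x2fb7
kind:16 @ bit 0 → (0x2fb7355a>>0)&0xffff = 0x355a  ←
kind signed 16b, MSB=0: value = 13658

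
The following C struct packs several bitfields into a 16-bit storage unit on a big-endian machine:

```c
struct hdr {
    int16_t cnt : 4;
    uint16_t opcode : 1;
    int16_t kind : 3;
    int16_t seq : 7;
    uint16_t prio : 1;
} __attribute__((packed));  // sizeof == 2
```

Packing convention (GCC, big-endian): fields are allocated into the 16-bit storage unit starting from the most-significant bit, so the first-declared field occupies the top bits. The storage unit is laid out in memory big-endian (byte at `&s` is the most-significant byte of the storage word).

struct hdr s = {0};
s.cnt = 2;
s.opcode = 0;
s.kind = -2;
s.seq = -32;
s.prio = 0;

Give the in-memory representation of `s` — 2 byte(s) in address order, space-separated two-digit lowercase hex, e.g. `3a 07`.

26 c0

cnt:4 = 2 → 0x2 << 12 → word 0x2000
opcode:1 = 0 → 0x0 << 11 → word 0x2000
kind:3 = -2 → 0x6 << 8 → word 0x2600
seq:7 = -32 → 0x60 << 1 → word 0x26c0
prio:1 = 0 → 0x0 << 0 → word 0x26c0
word = 0x26c0 → big-endian bytes:
  [0]=0x26  [1]=0xc0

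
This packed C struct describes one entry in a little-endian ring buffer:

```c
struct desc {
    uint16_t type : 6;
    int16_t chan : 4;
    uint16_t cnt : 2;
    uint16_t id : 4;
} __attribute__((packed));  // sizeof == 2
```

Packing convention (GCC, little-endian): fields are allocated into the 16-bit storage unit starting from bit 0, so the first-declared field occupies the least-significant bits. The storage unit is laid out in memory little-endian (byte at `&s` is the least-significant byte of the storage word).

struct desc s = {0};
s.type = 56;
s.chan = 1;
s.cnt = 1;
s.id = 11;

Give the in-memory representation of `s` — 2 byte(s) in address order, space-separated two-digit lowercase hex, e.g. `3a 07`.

78 b4

type:6 = 56 → 0x38 << 0 → word 0x0038
chan:4 = 1 → 0x1 << 6 → word 0x0078
cnt:2 = 1 → 0x1 << 10 → word 0x0478
id:4 = 11 → 0xb << 12 → word 0xb478
word = 0xb478 → little-endian bytes:
  [0]=0x78  [1]=0xb4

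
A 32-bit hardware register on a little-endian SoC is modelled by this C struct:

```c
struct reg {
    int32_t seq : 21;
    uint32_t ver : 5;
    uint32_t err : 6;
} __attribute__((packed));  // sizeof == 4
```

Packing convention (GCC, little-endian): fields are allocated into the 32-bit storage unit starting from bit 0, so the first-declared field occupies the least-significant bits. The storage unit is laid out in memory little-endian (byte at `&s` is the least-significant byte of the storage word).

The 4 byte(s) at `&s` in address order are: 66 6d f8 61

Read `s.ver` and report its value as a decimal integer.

[0]=0x66 [1]=0x6d [2]=0xf8 [3]=0x61 (little-endian) → word 0x61f86d66
seq:21 @ bit 0 → (0x61f86d66>>0)&0x1fffff = 0x186d66
ver:5 @ bit 21 → (0x61f86d66>>21)&0x1f = 0xf  ←
err:6 @ bit 26 → (0x61f86d66>>26)&0x3f = 0x18

15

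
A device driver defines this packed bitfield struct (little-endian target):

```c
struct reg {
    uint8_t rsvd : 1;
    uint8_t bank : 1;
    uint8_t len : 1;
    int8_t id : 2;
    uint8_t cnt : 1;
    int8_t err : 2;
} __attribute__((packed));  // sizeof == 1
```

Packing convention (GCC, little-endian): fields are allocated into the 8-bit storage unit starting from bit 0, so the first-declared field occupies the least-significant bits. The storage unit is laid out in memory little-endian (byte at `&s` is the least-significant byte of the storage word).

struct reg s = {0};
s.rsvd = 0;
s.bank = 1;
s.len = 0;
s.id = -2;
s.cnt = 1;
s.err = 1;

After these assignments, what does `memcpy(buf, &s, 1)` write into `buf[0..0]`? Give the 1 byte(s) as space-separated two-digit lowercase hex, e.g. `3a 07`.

72

[0+:1] rsvd=0 & 0x1 = 0x0; word=0x00
[1+:1] bank=1 & 0x1 = 0x1; word=0x02
[2+:1] len=0 & 0x1 = 0x0; word=0x02
[3+:2] id=-2 & 0x3 = 0x2; word=0x12
[5+:1] cnt=1 & 0x1 = 0x1; word=0x32
[6+:2] err=1 & 0x3 = 0x1; word=0x72
word = 0x72 → little-endian bytes:
  [0]=0x72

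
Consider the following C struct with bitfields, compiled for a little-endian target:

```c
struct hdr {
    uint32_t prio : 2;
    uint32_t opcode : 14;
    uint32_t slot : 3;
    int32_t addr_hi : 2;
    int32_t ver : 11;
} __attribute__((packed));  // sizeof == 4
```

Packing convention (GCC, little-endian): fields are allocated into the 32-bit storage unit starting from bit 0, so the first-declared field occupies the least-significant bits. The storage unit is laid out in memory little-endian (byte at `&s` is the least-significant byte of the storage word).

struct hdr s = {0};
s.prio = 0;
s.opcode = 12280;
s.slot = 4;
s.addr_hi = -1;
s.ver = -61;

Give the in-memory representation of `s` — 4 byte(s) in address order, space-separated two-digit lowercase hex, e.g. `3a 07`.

e0 bf 7c f8

[0+:2] prio=0 & 0x3 = 0x0; word=0x00000000
[2+:14] opcode=12280 & 0x3fff = 0x2ff8; word=0x0000bfe0
[16+:3] slot=4 & 0x7 = 0x4; word=0x0004bfe0
[19+:2] addr_hi=-1 & 0x3 = 0x3; word=0x001cbfe0
[21+:11] ver=-61 & 0x7ff = 0x7c3; word=0xf87cbfe0
word = 0xf87cbfe0 → little-endian bytes:
  [0]=0xe0  [1]=0xbf  [2]=0x7c  [3]=0xf8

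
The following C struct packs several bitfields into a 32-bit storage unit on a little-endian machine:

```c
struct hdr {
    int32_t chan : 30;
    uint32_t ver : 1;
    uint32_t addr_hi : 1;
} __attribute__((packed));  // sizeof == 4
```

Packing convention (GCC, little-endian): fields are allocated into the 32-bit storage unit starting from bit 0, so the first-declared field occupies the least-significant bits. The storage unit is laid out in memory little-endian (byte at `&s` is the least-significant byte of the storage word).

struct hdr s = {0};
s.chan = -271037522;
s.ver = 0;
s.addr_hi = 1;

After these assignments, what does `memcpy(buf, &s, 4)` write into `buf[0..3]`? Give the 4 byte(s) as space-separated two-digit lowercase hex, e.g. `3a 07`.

ae 4b d8 af

chan:30 = -271037522 → 0x2fd84bae << 0 → word 0x2fd84bae
ver:1 = 0 → 0x0 << 30 → word 0x2fd84bae
addr_hi:1 = 1 → 0x1 << 31 → word 0xafd84bae
word = 0xafd84bae → little-endian bytes:
  [0]=0xae  [1]=0x4b  [2]=0xd8  [3]=0xaf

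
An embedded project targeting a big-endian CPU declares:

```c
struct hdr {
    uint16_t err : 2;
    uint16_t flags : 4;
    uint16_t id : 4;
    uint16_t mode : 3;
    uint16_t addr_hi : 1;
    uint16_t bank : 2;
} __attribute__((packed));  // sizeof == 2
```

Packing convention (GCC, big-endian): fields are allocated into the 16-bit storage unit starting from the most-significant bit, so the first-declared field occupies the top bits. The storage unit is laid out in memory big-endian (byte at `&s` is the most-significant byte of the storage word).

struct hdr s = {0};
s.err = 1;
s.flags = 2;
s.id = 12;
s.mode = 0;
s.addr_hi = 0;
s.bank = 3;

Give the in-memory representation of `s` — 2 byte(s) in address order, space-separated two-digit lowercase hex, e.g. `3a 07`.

4b 03

err (2b) val=1 bits=0x1 at bit 14: 0x4000
flags (4b) val=2 bits=0x2 at bit 10: 0x4800
id (4b) val=12 bits=0xc at bit 6: 0x4b00
mode (3b) val=0 bits=0x0 at bit 3: 0x4b00
addr_hi (1b) val=0 bits=0x0 at bit 2: 0x4b00
bank (2b) val=3 bits=0x3 at bit 0: 0x4b03
word = 0x4b03 → big-endian bytes:
  [0]=0x4b  [1]=0x03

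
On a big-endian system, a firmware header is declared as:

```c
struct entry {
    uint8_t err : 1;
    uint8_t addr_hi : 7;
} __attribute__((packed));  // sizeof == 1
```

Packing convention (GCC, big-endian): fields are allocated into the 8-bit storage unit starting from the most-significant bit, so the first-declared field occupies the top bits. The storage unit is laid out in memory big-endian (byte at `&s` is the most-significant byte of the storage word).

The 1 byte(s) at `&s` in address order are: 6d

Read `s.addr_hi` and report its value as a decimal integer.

[0]=0x6d (big-endian) → word 0x6d
err [7+:1] = (word>>7) & 0x1 = 0
addr_hi [0+:7] = (word>>0) & 0x7f = 109  ←

109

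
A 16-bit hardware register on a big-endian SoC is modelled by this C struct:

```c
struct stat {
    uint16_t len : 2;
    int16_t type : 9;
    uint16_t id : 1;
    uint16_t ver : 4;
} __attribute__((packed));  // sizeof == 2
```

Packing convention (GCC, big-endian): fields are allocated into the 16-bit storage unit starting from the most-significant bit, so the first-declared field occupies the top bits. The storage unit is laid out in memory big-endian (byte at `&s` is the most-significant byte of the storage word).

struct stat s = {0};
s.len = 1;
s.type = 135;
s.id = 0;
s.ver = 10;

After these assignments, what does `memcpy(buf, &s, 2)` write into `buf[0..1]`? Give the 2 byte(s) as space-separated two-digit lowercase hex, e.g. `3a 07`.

[14+:2] len=1 & 0x3 = 0x1; word=0x4000
[5+:9] type=135 & 0x1ff = 0x87; word=0x50e0
[4+:1] id=0 & 0x1 = 0x0; word=0x50e0
[0+:4] ver=10 & 0xf = 0xa; word=0x50ea
word = 0x50ea → big-endian bytes:
  [0]=0x50  [1]=0xea

50 ea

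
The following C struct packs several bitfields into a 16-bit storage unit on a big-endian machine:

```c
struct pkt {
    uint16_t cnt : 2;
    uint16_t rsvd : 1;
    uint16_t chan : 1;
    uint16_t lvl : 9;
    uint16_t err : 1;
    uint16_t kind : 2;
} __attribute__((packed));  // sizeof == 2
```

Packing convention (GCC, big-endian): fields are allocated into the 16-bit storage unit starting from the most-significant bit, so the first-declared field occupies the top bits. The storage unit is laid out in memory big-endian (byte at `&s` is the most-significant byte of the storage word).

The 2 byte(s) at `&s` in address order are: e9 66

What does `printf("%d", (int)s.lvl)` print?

300

[0]=0xe9 [1]=0x66 (big-endian) → word 0xe966
cnt [14+:2] = (word>>14) & 0x3 = 3
rsvd [13+:1] = (word>>13) & 0x1 = 1
chan [12+:1] = (word>>12) & 0x1 = 0
lvl [3+:9] = (word>>3) & 0x1ff = 300  ←
err [2+:1] = (word>>2) & 0x1 = 1
kind [0+:2] = (word>>0) & 0x3 = 2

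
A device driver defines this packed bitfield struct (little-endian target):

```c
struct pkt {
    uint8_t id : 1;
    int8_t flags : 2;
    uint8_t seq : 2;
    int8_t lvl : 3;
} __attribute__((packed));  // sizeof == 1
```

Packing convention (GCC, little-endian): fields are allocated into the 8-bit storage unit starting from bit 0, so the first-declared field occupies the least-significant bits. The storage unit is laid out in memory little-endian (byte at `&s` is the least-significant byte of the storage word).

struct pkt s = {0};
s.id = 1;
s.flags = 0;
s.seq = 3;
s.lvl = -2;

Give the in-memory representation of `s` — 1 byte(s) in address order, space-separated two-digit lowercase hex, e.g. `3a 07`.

id:1 = 1 → 0x1 << 0 → word 0x01
flags:2 = 0 → 0x0 << 1 → word 0x01
seq:2 = 3 → 0x3 << 3 → word 0x19
lvl:3 = -2 → 0x6 << 5 → word 0xd9
word = 0xd9 → little-endian bytes:
  [0]=0xd9

d9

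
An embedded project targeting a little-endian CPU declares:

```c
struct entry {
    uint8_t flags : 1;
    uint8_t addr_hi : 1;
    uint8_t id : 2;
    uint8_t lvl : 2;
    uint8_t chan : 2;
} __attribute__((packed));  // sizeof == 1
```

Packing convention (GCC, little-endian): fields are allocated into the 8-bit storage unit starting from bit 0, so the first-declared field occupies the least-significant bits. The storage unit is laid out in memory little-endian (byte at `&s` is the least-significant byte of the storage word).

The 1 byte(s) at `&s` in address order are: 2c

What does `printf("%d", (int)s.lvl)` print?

[0]=0x2c (little-endian) → word 0x2c
flags:1 @ bit 0 → (0x2c>>0)&0x1 = 0x0
addr_hi:1 @ bit 1 → (0x2c>>1)&0x1 = 0x0
id:2 @ bit 2 → (0x2c>>2)&0x3 = 0x3
lvl:2 @ bit 4 → (0x2c>>4)&0x3 = 0x2  ←
chan:2 @ bit 6 → (0x2c>>6)&0x3 = 0x0

2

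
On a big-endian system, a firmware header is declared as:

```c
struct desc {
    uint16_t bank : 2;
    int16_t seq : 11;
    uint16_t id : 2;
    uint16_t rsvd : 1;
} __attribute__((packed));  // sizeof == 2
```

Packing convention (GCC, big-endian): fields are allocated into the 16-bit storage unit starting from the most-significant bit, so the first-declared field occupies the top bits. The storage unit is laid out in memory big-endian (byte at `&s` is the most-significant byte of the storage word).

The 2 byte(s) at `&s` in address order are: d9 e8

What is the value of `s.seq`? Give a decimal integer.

[0]=0xd9 [1]=0xe8 (big-endian) → word 0xd9e8
bank [14+:2] = (word>>14) & 0x3 = 3
seq [3+:11] = (word>>3) & 0x7ff = 829  ←
id [1+:2] = (word>>1) & 0x3 = 0
rsvd [0+:1] = (word>>0) & 0x1 = 0
seq signed 11b, MSB=0: value = 829

829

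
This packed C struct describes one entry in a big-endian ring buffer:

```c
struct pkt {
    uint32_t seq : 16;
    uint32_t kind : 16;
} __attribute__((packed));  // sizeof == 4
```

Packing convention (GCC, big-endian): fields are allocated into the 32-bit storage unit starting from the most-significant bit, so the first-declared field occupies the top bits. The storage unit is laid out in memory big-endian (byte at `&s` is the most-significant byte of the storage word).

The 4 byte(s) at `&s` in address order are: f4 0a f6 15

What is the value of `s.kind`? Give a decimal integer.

62997

[0]=0xf4 [1]=0x0a [2]=0xf6 [3]=0x15 (big-endian) → word 0xf40af615
seq [16+:16] = (word>>16) & 0xffff = 62474
kind [0+:16] = (word>>0) & 0xffff = 62997  ←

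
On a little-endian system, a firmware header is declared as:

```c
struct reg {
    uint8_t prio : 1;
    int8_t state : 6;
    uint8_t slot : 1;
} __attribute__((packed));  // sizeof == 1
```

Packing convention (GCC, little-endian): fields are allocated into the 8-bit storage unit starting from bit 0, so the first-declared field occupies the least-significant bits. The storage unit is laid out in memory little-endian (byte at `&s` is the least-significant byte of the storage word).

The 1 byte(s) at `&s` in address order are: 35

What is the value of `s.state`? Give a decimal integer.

26

[0]=0x35 (little-endian) → word 0x35
prio [0+:1] = (word>>0) & 0x1 = 1
state [1+:6] = (word>>1) & 0x3f = 26  ←
slot [7+:1] = (word>>7) & 0x1 = 0
state signed 6b, MSB=0: value = 26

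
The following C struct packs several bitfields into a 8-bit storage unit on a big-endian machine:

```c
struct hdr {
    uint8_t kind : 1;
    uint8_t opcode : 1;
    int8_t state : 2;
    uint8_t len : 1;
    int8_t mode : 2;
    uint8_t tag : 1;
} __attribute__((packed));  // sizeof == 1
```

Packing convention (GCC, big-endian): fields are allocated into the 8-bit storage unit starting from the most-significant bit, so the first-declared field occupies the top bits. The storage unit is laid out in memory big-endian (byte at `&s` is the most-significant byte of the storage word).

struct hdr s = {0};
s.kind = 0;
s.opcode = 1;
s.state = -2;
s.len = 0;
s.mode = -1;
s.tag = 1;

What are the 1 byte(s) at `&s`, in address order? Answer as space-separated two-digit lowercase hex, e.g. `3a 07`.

kind (1b) val=0 bits=0x0 at bit 7: 0x00
opcode (1b) val=1 bits=0x1 at bit 6: 0x40
state (2b) val=-2 bits=0x2 at bit 4: 0x60
len (1b) val=0 bits=0x0 at bit 3: 0x60
mode (2b) val=-1 bits=0x3 at bit 1: 0x66
tag (1b) val=1 bits=0x1 at bit 0: 0x67
word = 0x67 → big-endian bytes:
  [0]=0x67

67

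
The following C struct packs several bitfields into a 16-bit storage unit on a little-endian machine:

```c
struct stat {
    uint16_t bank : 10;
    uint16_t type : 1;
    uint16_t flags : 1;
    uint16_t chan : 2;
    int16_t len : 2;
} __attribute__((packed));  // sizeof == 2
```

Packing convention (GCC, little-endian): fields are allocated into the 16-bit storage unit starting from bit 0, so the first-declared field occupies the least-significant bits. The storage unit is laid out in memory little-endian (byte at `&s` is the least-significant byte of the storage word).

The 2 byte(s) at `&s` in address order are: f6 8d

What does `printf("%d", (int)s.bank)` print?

[0]=0xf6 [1]=0x8d (little-endian) → word 0x8df6
bank:10 @ bit 0 → (0x8df6>>0)&0x3ff = 0x1f6  ←
type:1 @ bit 10 → (0x8df6>>10)&0x1 = 0x1
flags:1 @ bit 11 → (0x8df6>>11)&0x1 = 0x1
chan:2 @ bit 12 → (0x8df6>>12)&0x3 = 0x0
len:2 @ bit 14 → (0x8df6>>14)&0x3 = 0x2

502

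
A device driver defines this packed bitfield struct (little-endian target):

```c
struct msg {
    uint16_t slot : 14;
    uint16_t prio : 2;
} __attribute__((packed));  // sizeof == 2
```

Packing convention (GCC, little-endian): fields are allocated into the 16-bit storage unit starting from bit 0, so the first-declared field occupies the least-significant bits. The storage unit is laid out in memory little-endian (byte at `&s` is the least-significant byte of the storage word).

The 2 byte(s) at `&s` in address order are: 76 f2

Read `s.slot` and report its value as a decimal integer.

12918

[0]=0x76 [1]=0xf2 (little-endian) → word 0xf276
slot:14 @ bit 0 → (0xf276>>0)&0x3fff = 0x3276  ←
prio:2 @ bit 14 → (0xf276>>14)&0x3 = 0x3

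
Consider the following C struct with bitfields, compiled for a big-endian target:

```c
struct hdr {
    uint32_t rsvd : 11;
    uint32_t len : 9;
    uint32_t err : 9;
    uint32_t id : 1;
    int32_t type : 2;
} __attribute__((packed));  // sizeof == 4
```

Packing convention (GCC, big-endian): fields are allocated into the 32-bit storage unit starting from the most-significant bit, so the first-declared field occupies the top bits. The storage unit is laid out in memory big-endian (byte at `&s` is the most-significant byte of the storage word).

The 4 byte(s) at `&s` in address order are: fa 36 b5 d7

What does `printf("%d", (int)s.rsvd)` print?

2001

[0]=0xfa [1]=0x36 [2]=0xb5 [3]=0xd7 (big-endian) → word 0xfa36b5d7
rsvd [21+:11] = (word>>21) & 0x7ff = 2001  ←
len [12+:9] = (word>>12) & 0x1ff = 363
err [3+:9] = (word>>3) & 0x1ff = 186
id [2+:1] = (word>>2) & 0x1 = 1
type [0+:2] = (word>>0) & 0x3 = 3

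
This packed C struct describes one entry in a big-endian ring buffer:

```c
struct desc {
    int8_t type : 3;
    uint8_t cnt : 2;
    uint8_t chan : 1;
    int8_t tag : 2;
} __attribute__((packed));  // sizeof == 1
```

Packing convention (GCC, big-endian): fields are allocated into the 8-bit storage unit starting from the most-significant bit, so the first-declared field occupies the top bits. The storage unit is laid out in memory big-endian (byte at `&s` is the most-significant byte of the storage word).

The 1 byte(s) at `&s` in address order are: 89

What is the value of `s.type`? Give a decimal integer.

-4

[0]=0x89 (big-endian) → word 0x89
type [5+:3] = (word>>5) & 0x7 = 4  ←
cnt [3+:2] = (word>>3) & 0x3 = 1
chan [2+:1] = (word>>2) & 0x1 = 0
tag [0+:2] = (word>>0) & 0x3 = 1
type signed 3b, MSB=1: 4 - 8 = -4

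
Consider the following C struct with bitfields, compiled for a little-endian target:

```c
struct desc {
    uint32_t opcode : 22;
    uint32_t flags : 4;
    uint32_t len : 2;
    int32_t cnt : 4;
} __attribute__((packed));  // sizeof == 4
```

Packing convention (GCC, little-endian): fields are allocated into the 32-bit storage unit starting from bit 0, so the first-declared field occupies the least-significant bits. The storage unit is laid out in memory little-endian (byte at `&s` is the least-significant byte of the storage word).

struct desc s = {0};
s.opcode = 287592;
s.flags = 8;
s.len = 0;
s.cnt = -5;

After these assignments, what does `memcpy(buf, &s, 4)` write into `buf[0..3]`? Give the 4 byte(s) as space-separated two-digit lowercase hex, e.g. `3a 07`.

[0+:22] opcode=287592 & 0x3fffff = 0x46368; word=0x00046368
[22+:4] flags=8 & 0xf = 0x8; word=0x02046368
[26+:2] len=0 & 0x3 = 0x0; word=0x02046368
[28+:4] cnt=-5 & 0xf = 0xb; word=0xb2046368
word = 0xb2046368 → little-endian bytes:
  [0]=0x68  [1]=0x63  [2]=0x04  [3]=0xb2

68 63 04 b2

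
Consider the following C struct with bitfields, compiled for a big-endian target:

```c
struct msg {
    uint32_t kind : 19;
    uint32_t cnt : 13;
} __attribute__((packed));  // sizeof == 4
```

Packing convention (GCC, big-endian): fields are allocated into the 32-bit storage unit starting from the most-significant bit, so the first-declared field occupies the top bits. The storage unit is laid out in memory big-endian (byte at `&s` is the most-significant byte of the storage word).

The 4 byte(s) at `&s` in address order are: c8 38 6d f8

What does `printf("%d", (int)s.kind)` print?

410051

[0]=0xc8 [1]=0x38 [2]=0x6d [3]=0xf8 (big-endian) → word 0xc8386df8
kind:19 @ bit 13 → (0xc8386df8>>13)&0x7ffff = 0x641c3  ←
cnt:13 @ bit 0 → (0xc8386df8>>0)&0x1fff = 0xdf8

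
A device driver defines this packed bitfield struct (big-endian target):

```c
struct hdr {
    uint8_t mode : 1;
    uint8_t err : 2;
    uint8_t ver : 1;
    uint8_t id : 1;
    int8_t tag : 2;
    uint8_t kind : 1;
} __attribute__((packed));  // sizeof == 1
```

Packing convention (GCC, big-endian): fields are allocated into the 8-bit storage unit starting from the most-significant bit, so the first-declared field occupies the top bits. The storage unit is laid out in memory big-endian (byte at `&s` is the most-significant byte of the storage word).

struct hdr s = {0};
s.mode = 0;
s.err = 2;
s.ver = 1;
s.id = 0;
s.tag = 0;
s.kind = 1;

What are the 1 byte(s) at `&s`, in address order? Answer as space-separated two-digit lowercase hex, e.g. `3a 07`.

[7+:1] mode=0 & 0x1 = 0x0; word=0x00
[5+:2] err=2 & 0x3 = 0x2; word=0x40
[4+:1] ver=1 & 0x1 = 0x1; word=0x50
[3+:1] id=0 & 0x1 = 0x0; word=0x50
[1+:2] tag=0 & 0x3 = 0x0; word=0x50
[0+:1] kind=1 & 0x1 = 0x1; word=0x51
word = 0x51 → big-endian bytes:
  [0]=0x51

51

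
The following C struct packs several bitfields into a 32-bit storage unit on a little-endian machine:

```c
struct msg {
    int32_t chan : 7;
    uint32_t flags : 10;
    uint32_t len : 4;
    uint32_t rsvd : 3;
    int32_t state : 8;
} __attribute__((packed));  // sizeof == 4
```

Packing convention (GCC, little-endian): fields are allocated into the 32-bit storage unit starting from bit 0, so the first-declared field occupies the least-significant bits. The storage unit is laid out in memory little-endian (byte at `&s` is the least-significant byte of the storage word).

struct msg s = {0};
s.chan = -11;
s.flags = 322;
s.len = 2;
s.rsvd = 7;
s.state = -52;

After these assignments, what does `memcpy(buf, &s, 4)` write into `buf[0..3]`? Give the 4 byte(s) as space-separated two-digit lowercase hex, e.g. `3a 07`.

chan:7 = -11 → 0x75 << 0 → word 0x00000075
flags:10 = 322 → 0x142 << 7 → word 0x0000a175
len:4 = 2 → 0x2 << 17 → word 0x0004a175
rsvd:3 = 7 → 0x7 << 21 → word 0x00e4a175
state:8 = -52 → 0xcc << 24 → word 0xcce4a175
word = 0xcce4a175 → little-endian bytes:
  [0]=0x75  [1]=0xa1  [2]=0xe4  [3]=0xcc

75 a1 e4 cc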